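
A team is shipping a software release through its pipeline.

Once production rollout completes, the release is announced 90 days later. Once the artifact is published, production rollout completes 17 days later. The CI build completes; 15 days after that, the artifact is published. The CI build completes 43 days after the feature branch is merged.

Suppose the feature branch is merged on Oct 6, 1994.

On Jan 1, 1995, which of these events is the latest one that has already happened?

Production rollout completes

The feature branch is merged: Oct 6, 1994.
The CI build completes: Oct 6, 1994 + 43 days = Nov 18, 1994.
The artifact is published: Nov 18, 1994 + 15 days = Dec 3, 1994.
Production rollout completes: Dec 3, 1994 + 17 days = Dec 20, 1994.
The release is announced: Dec 20, 1994 + 90 days = Mar 20, 1995.
Jan 1, 1995 falls between when production rollout completes (Dec 20, 1994) and when the release is announced (Mar 20, 1995).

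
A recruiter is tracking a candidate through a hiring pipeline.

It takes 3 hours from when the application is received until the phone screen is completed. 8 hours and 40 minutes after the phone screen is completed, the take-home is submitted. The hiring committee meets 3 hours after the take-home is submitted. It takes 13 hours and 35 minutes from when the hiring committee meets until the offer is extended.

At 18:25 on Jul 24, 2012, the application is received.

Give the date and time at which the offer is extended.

22:40 on Jul 25, 2012

The application is received: 18:25 Jul 24, 2012.
The phone screen is completed: 18:25 Jul 24, 2012 + 3h = 21:25 Jul 24, 2012.
The take-home is submitted: 21:25 Jul 24, 2012 + 8h40m = 06:05 Jul 25, 2012.
The hiring committee meets: 06:05 Jul 25, 2012 + 3h = 09:05 Jul 25, 2012.
The offer is extended: 09:05 Jul 25, 2012 + 13h35m = 22:40 Jul 25, 2012.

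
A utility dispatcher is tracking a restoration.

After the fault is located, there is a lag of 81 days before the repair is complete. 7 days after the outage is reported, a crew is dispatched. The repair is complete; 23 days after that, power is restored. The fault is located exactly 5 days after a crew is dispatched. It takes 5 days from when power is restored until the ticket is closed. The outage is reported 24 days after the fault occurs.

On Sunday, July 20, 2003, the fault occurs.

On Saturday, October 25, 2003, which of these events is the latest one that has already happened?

The fault occurs: Jul 20, 2003.
The outage is reported: Jul 20, 2003 + 24 days = Aug 13, 2003.
A crew is dispatched: Aug 13, 2003 + 7 days = Aug 20, 2003.
The fault is located: Aug 20, 2003 + 5 days = Aug 25, 2003.
The repair is complete: Aug 25, 2003 + 81 days = Nov 14, 2003.
Power is restored: Nov 14, 2003 + 23 days = Dec 7, 2003.
The ticket is closed: Dec 7, 2003 + 5 days = Dec 12, 2003.
Oct 25, 2003 falls between when the fault is located (Aug 25, 2003) and when the repair is complete (Nov 14, 2003).

The fault is located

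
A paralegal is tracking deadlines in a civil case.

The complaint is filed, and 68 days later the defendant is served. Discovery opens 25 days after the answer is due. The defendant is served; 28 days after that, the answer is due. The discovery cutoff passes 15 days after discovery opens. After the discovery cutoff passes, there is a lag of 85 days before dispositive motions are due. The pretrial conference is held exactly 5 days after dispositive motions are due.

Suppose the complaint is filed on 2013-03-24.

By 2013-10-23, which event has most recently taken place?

The complaint is filed: Mar 24, 2013.
The defendant is served: Mar 24, 2013 + 68 days = May 31, 2013.
The answer is due: May 31, 2013 + 28 days = Jun 28, 2013.
Discovery opens: Jun 28, 2013 + 25 days = Jul 23, 2013.
The discovery cutoff passes: Jul 23, 2013 + 15 days = Aug 7, 2013.
Dispositive motions are due: Aug 7, 2013 + 85 days = Oct 31, 2013.
The pretrial conference is held: Oct 31, 2013 + 5 days = Nov 5, 2013.
Oct 23, 2013 falls between when the discovery cutoff passes (Aug 7, 2013) and when dispositive motions are due (Oct 31, 2013).

The discovery cutoff passes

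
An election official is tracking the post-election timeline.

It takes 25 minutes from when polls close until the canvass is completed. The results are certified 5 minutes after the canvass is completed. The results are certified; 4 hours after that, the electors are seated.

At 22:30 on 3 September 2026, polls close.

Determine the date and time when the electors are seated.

03:00 on 4 September 2026

Polls close: 22:30 Sep 3, 2026.
The canvass is completed: 22:30 Sep 3, 2026 + 25m = 22:55 Sep 3, 2026.
The results are certified: 22:55 Sep 3, 2026 + 5m = 23:00 Sep 3, 2026.
The electors are seated: 23:00 Sep 3, 2026 + 4h = 03:00 Sep 4, 2026.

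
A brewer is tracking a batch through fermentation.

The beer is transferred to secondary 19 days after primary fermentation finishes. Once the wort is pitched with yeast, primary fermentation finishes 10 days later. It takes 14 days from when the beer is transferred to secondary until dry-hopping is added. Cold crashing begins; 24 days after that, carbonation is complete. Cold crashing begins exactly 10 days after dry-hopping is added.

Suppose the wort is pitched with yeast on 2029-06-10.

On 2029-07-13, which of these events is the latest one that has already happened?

The wort is pitched with yeast: Jun 10, 2029.
Primary fermentation finishes: Jun 10, 2029 + 10 days = Jun 20, 2029.
The beer is transferred to secondary: Jun 20, 2029 + 19 days = Jul 9, 2029.
Dry-hopping is added: Jul 9, 2029 + 14 days = Jul 23, 2029.
Cold crashing begins: Jul 23, 2029 + 10 days = Aug 2, 2029.
Carbonation is complete: Aug 2, 2029 + 24 days = Aug 26, 2029.
Jul 13, 2029 falls between when the beer is transferred to secondary (Jul 9, 2029) and when dry-hopping is added (Jul 23, 2029).

The beer is transferred to secondary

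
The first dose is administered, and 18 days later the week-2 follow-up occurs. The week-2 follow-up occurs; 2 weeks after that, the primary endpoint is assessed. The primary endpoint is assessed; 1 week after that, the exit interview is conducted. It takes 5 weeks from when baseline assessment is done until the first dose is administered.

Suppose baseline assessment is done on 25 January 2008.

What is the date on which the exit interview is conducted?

Baseline assessment is done: Jan 25, 2008.
The first dose is administered: Jan 25, 2008 + 5 weeks = Feb 29, 2008.
The week-2 follow-up occurs: Feb 29, 2008 + 18 days = Mar 18, 2008.
The primary endpoint is assessed: Mar 18, 2008 + 2 weeks = Apr 1, 2008.
The exit interview is conducted: Apr 1, 2008 + 1 week = Apr 8, 2008.

8 April 2008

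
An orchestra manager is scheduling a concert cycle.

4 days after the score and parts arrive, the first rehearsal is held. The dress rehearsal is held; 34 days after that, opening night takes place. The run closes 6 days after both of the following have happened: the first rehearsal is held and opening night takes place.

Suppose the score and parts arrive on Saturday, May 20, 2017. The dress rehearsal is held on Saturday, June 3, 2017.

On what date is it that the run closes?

Thursday, July 13, 2017

The score and parts arrive: May 20, 2017.
The first rehearsal is held: May 20, 2017 + 4 days = May 24, 2017.
The dress rehearsal is held: Jun 3, 2017.
Opening night takes place: Jun 3, 2017 + 34 days = Jul 7, 2017.
Both prerequisites met — the first rehearsal is held (May 24, 2017), opening night takes place (Jul 7, 2017); the later is Jul 7, 2017.
The run closes: Jul 7, 2017 + 6 days = Jul 13, 2017.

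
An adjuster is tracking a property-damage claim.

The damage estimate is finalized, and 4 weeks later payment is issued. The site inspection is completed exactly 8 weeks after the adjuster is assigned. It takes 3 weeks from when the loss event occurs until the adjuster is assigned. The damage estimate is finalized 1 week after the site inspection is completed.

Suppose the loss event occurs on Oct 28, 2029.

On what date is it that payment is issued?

The loss event occurs: Oct 28, 2029.
The adjuster is assigned: Oct 28, 2029 + 3 weeks = Nov 18, 2029.
The site inspection is completed: Nov 18, 2029 + 8 weeks = Jan 13, 2030.
The damage estimate is finalized: Jan 13, 2030 + 1 week = Jan 20, 2030.
Payment is issued: Jan 20, 2030 + 4 weeks = Feb 17, 2030.

Feb 17, 2030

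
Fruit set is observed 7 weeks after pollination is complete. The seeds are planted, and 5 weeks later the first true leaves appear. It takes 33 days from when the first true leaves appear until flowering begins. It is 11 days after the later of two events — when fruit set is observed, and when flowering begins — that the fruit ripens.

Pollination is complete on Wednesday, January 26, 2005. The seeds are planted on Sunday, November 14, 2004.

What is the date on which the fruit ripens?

Sunday, March 27, 2005

Pollination is complete: Jan 26, 2005.
Fruit set is observed: Jan 26, 2005 + 7 weeks = Mar 16, 2005.
The seeds are planted: Nov 14, 2004.
The first true leaves appear: Nov 14, 2004 + 5 weeks = Dec 19, 2004.
Flowering begins: Dec 19, 2004 + 33 days = Jan 21, 2005.
Both prerequisites met — fruit set is observed (Mar 16, 2005), flowering begins (Jan 21, 2005); the later is Mar 16, 2005.
The fruit ripens: Mar 16, 2005 + 11 days = Mar 27, 2005.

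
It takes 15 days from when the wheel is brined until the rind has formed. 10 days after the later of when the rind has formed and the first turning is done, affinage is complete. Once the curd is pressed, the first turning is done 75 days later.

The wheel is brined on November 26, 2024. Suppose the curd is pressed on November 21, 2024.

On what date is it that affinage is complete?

The wheel is brined: Nov 26, 2024.
The rind has formed: Nov 26, 2024 + 15 days = Dec 11, 2024.
The curd is pressed: Nov 21, 2024.
The first turning is done: Nov 21, 2024 + 75 days = Feb 4, 2025.
Both prerequisites met — the rind has formed (Dec 11, 2024), the first turning is done (Feb 4, 2025); the later is Feb 4, 2025.
Affinage is complete: Feb 4, 2025 + 10 days = Feb 14, 2025.

February 14, 2025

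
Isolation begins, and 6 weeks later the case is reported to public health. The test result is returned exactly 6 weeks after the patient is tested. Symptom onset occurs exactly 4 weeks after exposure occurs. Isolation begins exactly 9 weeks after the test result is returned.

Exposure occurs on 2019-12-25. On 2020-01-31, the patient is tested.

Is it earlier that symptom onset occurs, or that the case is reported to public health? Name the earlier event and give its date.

Symptom onset occurs — 2020-01-22

Exposure occurs: Dec 25, 2019.
Symptom onset occurs: Dec 25, 2019 + 4 weeks = Jan 22, 2020.
The patient is tested: Jan 31, 2020.
The test result is returned: Jan 31, 2020 + 6 weeks = Mar 13, 2020.
Isolation begins: Mar 13, 2020 + 9 weeks = May 15, 2020.
The case is reported to public health: May 15, 2020 + 6 weeks = Jun 26, 2020.
Comparing: symptom onset occurs on Jan 22, 2020 vs the case is reported to public health on Jun 26, 2020. Earlier: symptom onset occurs.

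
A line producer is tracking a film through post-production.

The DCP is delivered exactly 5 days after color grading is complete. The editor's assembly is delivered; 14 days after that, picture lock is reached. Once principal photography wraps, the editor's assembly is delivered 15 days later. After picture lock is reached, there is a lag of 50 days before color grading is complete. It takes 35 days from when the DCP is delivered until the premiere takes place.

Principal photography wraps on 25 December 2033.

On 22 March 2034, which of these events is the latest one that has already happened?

Principal photography wraps: Dec 25, 2033.
The editor's assembly is delivered: Dec 25, 2033 + 15 days = Jan 9, 2034.
Picture lock is reached: Jan 9, 2034 + 14 days = Jan 23, 2034.
Color grading is complete: Jan 23, 2034 + 50 days = Mar 14, 2034.
The DCP is delivered: Mar 14, 2034 + 5 days = Mar 19, 2034.
The premiere takes place: Mar 19, 2034 + 35 days = Apr 23, 2034.
Mar 22, 2034 falls between when the DCP is delivered (Mar 19, 2034) and when the premiere takes place (Apr 23, 2034).

The DCP is delivered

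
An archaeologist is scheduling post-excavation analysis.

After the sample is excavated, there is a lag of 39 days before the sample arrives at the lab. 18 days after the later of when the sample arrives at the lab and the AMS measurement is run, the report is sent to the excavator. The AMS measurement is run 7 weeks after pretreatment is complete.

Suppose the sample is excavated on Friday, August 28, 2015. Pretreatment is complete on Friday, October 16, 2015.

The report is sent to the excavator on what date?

The sample is excavated: Aug 28, 2015.
The sample arrives at the lab: Aug 28, 2015 + 39 days = Oct 6, 2015.
Pretreatment is complete: Oct 16, 2015.
The AMS measurement is run: Oct 16, 2015 + 7 weeks = Dec 4, 2015.
Both prerequisites met — the sample arrives at the lab (Oct 6, 2015), the AMS measurement is run (Dec 4, 2015); the later is Dec 4, 2015.
The report is sent to the excavator: Dec 4, 2015 + 18 days = Dec 22, 2015.

Tuesday, December 22, 2015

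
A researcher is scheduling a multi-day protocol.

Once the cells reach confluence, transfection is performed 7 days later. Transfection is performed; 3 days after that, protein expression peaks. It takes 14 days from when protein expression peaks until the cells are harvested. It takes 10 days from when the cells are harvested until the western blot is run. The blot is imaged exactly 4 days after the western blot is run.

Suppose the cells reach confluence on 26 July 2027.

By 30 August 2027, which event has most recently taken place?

The cells reach confluence: Jul 26, 2027.
Transfection is performed: Jul 26, 2027 + 7 days = Aug 2, 2027.
Protein expression peaks: Aug 2, 2027 + 3 days = Aug 5, 2027.
The cells are harvested: Aug 5, 2027 + 14 days = Aug 19, 2027.
The western blot is run: Aug 19, 2027 + 10 days = Aug 29, 2027.
The blot is imaged: Aug 29, 2027 + 4 days = Sep 2, 2027.
Aug 30, 2027 falls between when the western blot is run (Aug 29, 2027) and when the blot is imaged (Sep 2, 2027).

The western blot is run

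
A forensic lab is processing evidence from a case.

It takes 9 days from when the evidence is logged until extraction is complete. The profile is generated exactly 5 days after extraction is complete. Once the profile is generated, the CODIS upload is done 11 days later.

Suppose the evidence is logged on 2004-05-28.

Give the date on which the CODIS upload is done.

The evidence is logged: May 28, 2004.
Extraction is complete: May 28, 2004 + 9 days = Jun 6, 2004.
The profile is generated: Jun 6, 2004 + 5 days = Jun 11, 2004.
The CODIS upload is done: Jun 11, 2004 + 11 days = Jun 22, 2004.

2004-06-22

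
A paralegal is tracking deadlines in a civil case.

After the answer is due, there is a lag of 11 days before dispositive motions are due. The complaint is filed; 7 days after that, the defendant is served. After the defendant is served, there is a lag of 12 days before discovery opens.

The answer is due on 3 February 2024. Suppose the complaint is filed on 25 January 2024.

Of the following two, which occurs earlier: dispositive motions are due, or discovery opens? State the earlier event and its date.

The answer is due: Feb 3, 2024.
Dispositive motions are due: Feb 3, 2024 + 11 days = Feb 14, 2024.
The complaint is filed: Jan 25, 2024.
The defendant is served: Jan 25, 2024 + 7 days = Feb 1, 2024.
Discovery opens: Feb 1, 2024 + 12 days = Feb 13, 2024.
Comparing: dispositive motions are due on Feb 14, 2024 vs discovery opens on Feb 13, 2024. Earlier: discovery opens.

Discovery opens — 13 February 2024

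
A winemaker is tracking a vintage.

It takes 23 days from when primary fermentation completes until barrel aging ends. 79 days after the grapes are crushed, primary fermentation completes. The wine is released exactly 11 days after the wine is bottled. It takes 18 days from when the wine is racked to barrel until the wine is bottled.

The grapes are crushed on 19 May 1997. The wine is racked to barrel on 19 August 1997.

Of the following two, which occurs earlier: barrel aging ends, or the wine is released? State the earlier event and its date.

The grapes are crushed: May 19, 1997.
Primary fermentation completes: May 19, 1997 + 79 days = Aug 6, 1997.
Barrel aging ends: Aug 6, 1997 + 23 days = Aug 29, 1997.
The wine is racked to barrel: Aug 19, 1997.
The wine is bottled: Aug 19, 1997 + 18 days = Sep 6, 1997.
The wine is released: Sep 6, 1997 + 11 days = Sep 17, 1997.
Comparing: barrel aging ends on Aug 29, 1997 vs the wine is released on Sep 17, 1997. Earlier: barrel aging ends.

Barrel aging ends — 29 August 1997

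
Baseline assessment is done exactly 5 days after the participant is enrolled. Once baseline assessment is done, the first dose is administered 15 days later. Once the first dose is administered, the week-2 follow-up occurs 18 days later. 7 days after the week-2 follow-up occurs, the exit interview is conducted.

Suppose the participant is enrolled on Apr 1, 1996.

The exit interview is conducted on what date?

The participant is enrolled: Apr 1, 1996.
Baseline assessment is done: Apr 1, 1996 + 5 days = Apr 6, 1996.
The first dose is administered: Apr 6, 1996 + 15 days = Apr 21, 1996.
The week-2 follow-up occurs: Apr 21, 1996 + 18 days = May 9, 1996.
The exit interview is conducted: May 9, 1996 + 7 days = May 16, 1996.

May 16, 1996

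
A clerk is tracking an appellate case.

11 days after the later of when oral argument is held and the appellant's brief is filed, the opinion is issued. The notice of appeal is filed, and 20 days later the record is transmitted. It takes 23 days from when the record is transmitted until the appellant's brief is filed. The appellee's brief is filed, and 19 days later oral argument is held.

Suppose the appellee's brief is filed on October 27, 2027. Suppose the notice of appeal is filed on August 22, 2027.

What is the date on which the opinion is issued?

November 26, 2027

The appellee's brief is filed: Oct 27, 2027.
Oral argument is held: Oct 27, 2027 + 19 days = Nov 15, 2027.
The notice of appeal is filed: Aug 22, 2027.
The record is transmitted: Aug 22, 2027 + 20 days = Sep 11, 2027.
The appellant's brief is filed: Sep 11, 2027 + 23 days = Oct 4, 2027.
Both prerequisites met — oral argument is held (Nov 15, 2027), the appellant's brief is filed (Oct 4, 2027); the later is Nov 15, 2027.
The opinion is issued: Nov 15, 2027 + 11 days = Nov 26, 2027.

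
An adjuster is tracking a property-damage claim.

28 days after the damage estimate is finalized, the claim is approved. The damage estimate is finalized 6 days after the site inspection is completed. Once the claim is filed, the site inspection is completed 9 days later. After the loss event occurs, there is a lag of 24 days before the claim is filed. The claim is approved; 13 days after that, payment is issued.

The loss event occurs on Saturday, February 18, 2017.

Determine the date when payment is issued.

The loss event occurs: Feb 18, 2017.
The claim is filed: Feb 18, 2017 + 24 days = Mar 14, 2017.
The site inspection is completed: Mar 14, 2017 + 9 days = Mar 23, 2017.
The damage estimate is finalized: Mar 23, 2017 + 6 days = Mar 29, 2017.
The claim is approved: Mar 29, 2017 + 28 days = Apr 26, 2017.
Payment is issued: Apr 26, 2017 + 13 days = May 9, 2017.

Tuesday, May 9, 2017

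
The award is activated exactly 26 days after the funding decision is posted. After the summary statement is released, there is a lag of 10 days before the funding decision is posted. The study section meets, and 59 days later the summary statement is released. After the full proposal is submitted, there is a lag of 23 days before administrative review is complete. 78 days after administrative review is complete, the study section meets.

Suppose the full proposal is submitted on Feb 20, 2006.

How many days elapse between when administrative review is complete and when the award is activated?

173 days

Causal path: administrative review is complete → the study section meets → the summary statement is released → the funding decision is posted → the award is activated.
Total delay along the path: 78 + 59 + 10 + 26 = 173 days.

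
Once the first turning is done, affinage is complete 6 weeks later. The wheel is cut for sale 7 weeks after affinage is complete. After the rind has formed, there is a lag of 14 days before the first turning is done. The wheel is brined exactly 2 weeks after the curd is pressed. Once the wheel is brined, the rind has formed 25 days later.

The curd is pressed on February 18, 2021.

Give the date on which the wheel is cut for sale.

July 12, 2021

The curd is pressed: Feb 18, 2021.
The wheel is brined: Feb 18, 2021 + 2 weeks = Mar 4, 2021.
The rind has formed: Mar 4, 2021 + 25 days = Mar 29, 2021.
The first turning is done: Mar 29, 2021 + 14 days = Apr 12, 2021.
Affinage is complete: Apr 12, 2021 + 6 weeks = May 24, 2021.
The wheel is cut for sale: May 24, 2021 + 7 weeks = Jul 12, 2021.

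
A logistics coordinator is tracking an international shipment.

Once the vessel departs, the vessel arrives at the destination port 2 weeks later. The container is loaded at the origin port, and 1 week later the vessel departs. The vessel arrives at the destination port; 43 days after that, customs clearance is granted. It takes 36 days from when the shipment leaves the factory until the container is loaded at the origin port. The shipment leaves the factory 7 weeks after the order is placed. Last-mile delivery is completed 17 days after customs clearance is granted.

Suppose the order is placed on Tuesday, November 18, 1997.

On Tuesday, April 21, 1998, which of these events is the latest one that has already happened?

The order is placed: Nov 18, 1997.
The shipment leaves the factory: Nov 18, 1997 + 7 weeks = Jan 6, 1998.
The container is loaded at the origin port: Jan 6, 1998 + 36 days = Feb 11, 1998.
The vessel departs: Feb 11, 1998 + 1 week = Feb 18, 1998.
The vessel arrives at the destination port: Feb 18, 1998 + 2 weeks = Mar 4, 1998.
Customs clearance is granted: Mar 4, 1998 + 43 days = Apr 16, 1998.
Last-mile delivery is completed: Apr 16, 1998 + 17 days = May 3, 1998.
Apr 21, 1998 falls between when customs clearance is granted (Apr 16, 1998) and when last-mile delivery is completed (May 3, 1998).

Customs clearance is granted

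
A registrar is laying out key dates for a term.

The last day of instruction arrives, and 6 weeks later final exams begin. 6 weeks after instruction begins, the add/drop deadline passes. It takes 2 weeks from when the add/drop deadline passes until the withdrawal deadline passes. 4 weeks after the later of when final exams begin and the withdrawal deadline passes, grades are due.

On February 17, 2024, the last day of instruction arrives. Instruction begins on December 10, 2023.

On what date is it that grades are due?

The last day of instruction arrives: Feb 17, 2024.
Final exams begin: Feb 17, 2024 + 6 weeks = Mar 30, 2024.
Instruction begins: Dec 10, 2023.
The add/drop deadline passes: Dec 10, 2023 + 6 weeks = Jan 21, 2024.
The withdrawal deadline passes: Jan 21, 2024 + 2 weeks = Feb 4, 2024.
Both prerequisites met — final exams begin (Mar 30, 2024), the withdrawal deadline passes (Feb 4, 2024); the later is Mar 30, 2024.
Grades are due: Mar 30, 2024 + 4 weeks = Apr 27, 2024.

April 27, 2024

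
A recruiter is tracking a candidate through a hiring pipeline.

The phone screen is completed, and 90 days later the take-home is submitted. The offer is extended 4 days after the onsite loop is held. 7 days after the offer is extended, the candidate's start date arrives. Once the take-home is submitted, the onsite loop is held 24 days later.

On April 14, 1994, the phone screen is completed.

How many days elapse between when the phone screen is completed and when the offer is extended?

Causal path: the phone screen is completed → the take-home is submitted → the onsite loop is held → the offer is extended.
Total delay along the path: 90 + 24 + 4 = 118 days.

118 days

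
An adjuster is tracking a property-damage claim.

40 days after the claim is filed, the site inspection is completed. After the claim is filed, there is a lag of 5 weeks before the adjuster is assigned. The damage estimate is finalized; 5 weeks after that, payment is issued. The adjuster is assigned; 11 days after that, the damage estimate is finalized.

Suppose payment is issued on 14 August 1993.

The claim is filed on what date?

Payment is issued: Aug 14, 1993.
The damage estimate is finalized: Aug 14, 1993 − 5 weeks = Jul 10, 1993.
The adjuster is assigned: Jul 10, 1993 − 11 days = Jun 29, 1993.
The claim is filed: Jun 29, 1993 − 5 weeks = May 25, 1993.

25 May 1993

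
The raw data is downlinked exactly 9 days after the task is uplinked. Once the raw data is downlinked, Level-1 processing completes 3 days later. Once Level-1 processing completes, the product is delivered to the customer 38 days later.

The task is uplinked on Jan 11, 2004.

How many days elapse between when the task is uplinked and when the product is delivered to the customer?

Causal path: the task is uplinked → the raw data is downlinked → Level-1 processing completes → the product is delivered to the customer.
Total delay along the path: 9 + 3 + 38 = 50 days.

50 days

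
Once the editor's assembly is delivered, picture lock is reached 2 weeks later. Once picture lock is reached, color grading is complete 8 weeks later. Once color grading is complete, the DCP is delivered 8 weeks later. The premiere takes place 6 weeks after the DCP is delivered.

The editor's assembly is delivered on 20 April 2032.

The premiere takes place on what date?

The editor's assembly is delivered: Apr 20, 2032.
Picture lock is reached: Apr 20, 2032 + 2 weeks = May 4, 2032.
Color grading is complete: May 4, 2032 + 8 weeks = Jun 29, 2032.
The DCP is delivered: Jun 29, 2032 + 8 weeks = Aug 24, 2032.
The premiere takes place: Aug 24, 2032 + 6 weeks = Oct 5, 2032.

5 October 2032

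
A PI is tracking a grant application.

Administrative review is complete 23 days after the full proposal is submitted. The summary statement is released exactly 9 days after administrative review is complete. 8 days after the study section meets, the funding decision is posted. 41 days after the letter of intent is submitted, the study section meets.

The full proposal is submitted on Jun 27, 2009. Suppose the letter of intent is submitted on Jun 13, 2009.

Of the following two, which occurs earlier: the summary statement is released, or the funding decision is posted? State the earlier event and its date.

The full proposal is submitted: Jun 27, 2009.
Administrative review is complete: Jun 27, 2009 + 23 days = Jul 20, 2009.
The summary statement is released: Jul 20, 2009 + 9 days = Jul 29, 2009.
The letter of intent is submitted: Jun 13, 2009.
The study section meets: Jun 13, 2009 + 41 days = Jul 24, 2009.
The funding decision is posted: Jul 24, 2009 + 8 days = Aug 1, 2009.
Comparing: the summary statement is released on Jul 29, 2009 vs the funding decision is posted on Aug 1, 2009. Earlier: the summary statement is released.

The summary statement is released — Jul 29, 2009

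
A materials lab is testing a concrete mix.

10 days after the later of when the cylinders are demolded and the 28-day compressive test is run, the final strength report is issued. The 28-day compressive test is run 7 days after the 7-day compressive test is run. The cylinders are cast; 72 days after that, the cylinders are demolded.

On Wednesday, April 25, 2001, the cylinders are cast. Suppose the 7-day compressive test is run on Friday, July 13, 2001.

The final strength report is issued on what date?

Monday, July 30, 2001

The cylinders are cast: Apr 25, 2001.
The cylinders are demolded: Apr 25, 2001 + 72 days = Jul 6, 2001.
The 7-day compressive test is run: Jul 13, 2001.
The 28-day compressive test is run: Jul 13, 2001 + 7 days = Jul 20, 2001.
Both prerequisites met — the cylinders are demolded (Jul 6, 2001), the 28-day compressive test is run (Jul 20, 2001); the later is Jul 20, 2001.
The final strength report is issued: Jul 20, 2001 + 10 days = Jul 30, 2001.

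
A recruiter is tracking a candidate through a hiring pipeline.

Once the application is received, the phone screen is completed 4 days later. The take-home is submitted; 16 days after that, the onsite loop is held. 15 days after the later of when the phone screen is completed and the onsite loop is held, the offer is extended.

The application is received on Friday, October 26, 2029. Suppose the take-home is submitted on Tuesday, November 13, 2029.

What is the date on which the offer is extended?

Friday, December 14, 2029

The application is received: Oct 26, 2029.
The phone screen is completed: Oct 26, 2029 + 4 days = Oct 30, 2029.
The take-home is submitted: Nov 13, 2029.
The onsite loop is held: Nov 13, 2029 + 16 days = Nov 29, 2029.
Both prerequisites met — the phone screen is completed (Oct 30, 2029), the onsite loop is held (Nov 29, 2029); the later is Nov 29, 2029.
The offer is extended: Nov 29, 2029 + 15 days = Dec 14, 2029.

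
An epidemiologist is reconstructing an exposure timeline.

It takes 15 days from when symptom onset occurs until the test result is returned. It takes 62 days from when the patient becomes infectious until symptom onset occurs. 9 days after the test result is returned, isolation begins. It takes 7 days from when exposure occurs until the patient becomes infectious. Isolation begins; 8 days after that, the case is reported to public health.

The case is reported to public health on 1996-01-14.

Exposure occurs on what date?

1995-10-05

The case is reported to public health: Jan 14, 1996.
Isolation begins: Jan 14, 1996 − 8 days = Jan 6, 1996.
The test result is returned: Jan 6, 1996 − 9 days = Dec 28, 1995.
Symptom onset occurs: Dec 28, 1995 − 15 days = Dec 13, 1995.
The patient becomes infectious: Dec 13, 1995 − 62 days = Oct 12, 1995.
Exposure occurs: Oct 12, 1995 − 7 days = Oct 5, 1995.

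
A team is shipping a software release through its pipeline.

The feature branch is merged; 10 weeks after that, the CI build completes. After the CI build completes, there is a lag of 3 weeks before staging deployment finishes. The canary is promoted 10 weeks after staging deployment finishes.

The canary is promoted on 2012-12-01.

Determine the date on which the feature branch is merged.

2012-06-23

The canary is promoted: Dec 1, 2012.
Staging deployment finishes: Dec 1, 2012 − 10 weeks = Sep 22, 2012.
The CI build completes: Sep 22, 2012 − 3 weeks = Sep 1, 2012.
The feature branch is merged: Sep 1, 2012 − 10 weeks = Jun 23, 2012.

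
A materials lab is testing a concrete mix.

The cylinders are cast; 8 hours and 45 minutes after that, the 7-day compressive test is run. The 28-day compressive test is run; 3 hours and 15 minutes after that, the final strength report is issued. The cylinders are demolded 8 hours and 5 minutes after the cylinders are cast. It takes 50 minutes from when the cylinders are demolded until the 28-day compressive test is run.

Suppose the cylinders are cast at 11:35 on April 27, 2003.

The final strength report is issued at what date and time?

The cylinders are cast: 11:35 Apr 27, 2003.
The cylinders are demolded: 11:35 Apr 27, 2003 + 8h05m = 19:40 Apr 27, 2003.
The 28-day compressive test is run: 19:40 Apr 27, 2003 + 50m = 20:30 Apr 27, 2003.
The final strength report is issued: 20:30 Apr 27, 2003 + 3h15m = 23:45 Apr 27, 2003.

23:45 on April 27, 2003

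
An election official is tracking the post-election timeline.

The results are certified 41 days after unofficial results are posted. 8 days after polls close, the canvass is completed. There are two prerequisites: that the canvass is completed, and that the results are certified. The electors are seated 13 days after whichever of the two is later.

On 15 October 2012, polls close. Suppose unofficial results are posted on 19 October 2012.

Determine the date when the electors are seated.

12 December 2012

Polls close: Oct 15, 2012.
The canvass is completed: Oct 15, 2012 + 8 days = Oct 23, 2012.
Unofficial results are posted: Oct 19, 2012.
The results are certified: Oct 19, 2012 + 41 days = Nov 29, 2012.
Both prerequisites met — the canvass is completed (Oct 23, 2012), the results are certified (Nov 29, 2012); the later is Nov 29, 2012.
The electors are seated: Nov 29, 2012 + 13 days = Dec 12, 2012.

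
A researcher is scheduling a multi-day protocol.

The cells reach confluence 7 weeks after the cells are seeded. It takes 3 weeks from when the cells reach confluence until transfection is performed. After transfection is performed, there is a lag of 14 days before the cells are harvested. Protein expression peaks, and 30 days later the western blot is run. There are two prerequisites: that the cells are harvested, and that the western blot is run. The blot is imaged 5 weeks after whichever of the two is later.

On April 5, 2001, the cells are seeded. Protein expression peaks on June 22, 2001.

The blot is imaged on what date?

August 26, 2001

The cells are seeded: Apr 5, 2001.
The cells reach confluence: Apr 5, 2001 + 7 weeks = May 24, 2001.
Transfection is performed: May 24, 2001 + 3 weeks = Jun 14, 2001.
The cells are harvested: Jun 14, 2001 + 14 days = Jun 28, 2001.
Protein expression peaks: Jun 22, 2001.
The western blot is run: Jun 22, 2001 + 30 days = Jul 22, 2001.
Both prerequisites met — the cells are harvested (Jun 28, 2001), the western blot is run (Jul 22, 2001); the later is Jul 22, 2001.
The blot is imaged: Jul 22, 2001 + 5 weeks = Aug 26, 2001.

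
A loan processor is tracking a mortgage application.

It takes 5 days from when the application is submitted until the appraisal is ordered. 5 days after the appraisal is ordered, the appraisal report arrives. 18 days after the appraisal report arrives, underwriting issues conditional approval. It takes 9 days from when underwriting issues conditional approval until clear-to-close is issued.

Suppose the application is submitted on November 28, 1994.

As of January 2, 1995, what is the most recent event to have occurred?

Underwriting issues conditional approval

The application is submitted: Nov 28, 1994.
The appraisal is ordered: Nov 28, 1994 + 5 days = Dec 3, 1994.
The appraisal report arrives: Dec 3, 1994 + 5 days = Dec 8, 1994.
Underwriting issues conditional approval: Dec 8, 1994 + 18 days = Dec 26, 1994.
Clear-to-close is issued: Dec 26, 1994 + 9 days = Jan 4, 1995.
Jan 2, 1995 falls between when underwriting issues conditional approval (Dec 26, 1994) and when clear-to-close is issued (Jan 4, 1995).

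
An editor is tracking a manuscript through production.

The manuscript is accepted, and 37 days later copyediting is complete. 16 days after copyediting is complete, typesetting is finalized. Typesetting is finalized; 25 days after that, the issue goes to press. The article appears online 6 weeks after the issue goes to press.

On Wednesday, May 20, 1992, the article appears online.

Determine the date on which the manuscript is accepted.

The article appears online: May 20, 1992.
The issue goes to press: May 20, 1992 − 6 weeks = Apr 8, 1992.
Typesetting is finalized: Apr 8, 1992 − 25 days = Mar 14, 1992.
Copyediting is complete: Mar 14, 1992 − 16 days = Feb 27, 1992.
The manuscript is accepted: Feb 27, 1992 − 37 days = Jan 21, 1992.

Tuesday, January 21, 1992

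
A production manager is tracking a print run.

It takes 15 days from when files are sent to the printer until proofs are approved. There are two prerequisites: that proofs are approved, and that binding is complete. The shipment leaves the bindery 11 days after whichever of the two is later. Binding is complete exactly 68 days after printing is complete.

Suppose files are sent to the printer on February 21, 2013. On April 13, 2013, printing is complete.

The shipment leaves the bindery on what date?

July 1, 2013

Files are sent to the printer: Feb 21, 2013.
Proofs are approved: Feb 21, 2013 + 15 days = Mar 8, 2013.
Printing is complete: Apr 13, 2013.
Binding is complete: Apr 13, 2013 + 68 days = Jun 20, 2013.
Both prerequisites met — proofs are approved (Mar 8, 2013), binding is complete (Jun 20, 2013); the later is Jun 20, 2013.
The shipment leaves the bindery: Jun 20, 2013 + 11 days = Jul 1, 2013.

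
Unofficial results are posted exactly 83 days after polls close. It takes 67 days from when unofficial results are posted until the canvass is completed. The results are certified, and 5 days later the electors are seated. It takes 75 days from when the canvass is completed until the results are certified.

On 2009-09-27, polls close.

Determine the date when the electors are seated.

2010-05-15

Polls close: Sep 27, 2009.
Unofficial results are posted: Sep 27, 2009 + 83 days = Dec 19, 2009.
The canvass is completed: Dec 19, 2009 + 67 days = Feb 24, 2010.
The results are certified: Feb 24, 2010 + 75 days = May 10, 2010.
The electors are seated: May 10, 2010 + 5 days = May 15, 2010.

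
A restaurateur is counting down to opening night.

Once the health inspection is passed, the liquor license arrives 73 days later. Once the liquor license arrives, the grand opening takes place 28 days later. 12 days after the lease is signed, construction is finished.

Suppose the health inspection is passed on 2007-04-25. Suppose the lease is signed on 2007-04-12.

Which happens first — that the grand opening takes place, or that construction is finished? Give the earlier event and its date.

The health inspection is passed: Apr 25, 2007.
The liquor license arrives: Apr 25, 2007 + 73 days = Jul 7, 2007.
The grand opening takes place: Jul 7, 2007 + 28 days = Aug 4, 2007.
The lease is signed: Apr 12, 2007.
Construction is finished: Apr 12, 2007 + 12 days = Apr 24, 2007.
Comparing: the grand opening takes place on Aug 4, 2007 vs construction is finished on Apr 24, 2007. Earlier: construction is finished.

Construction is finished — 2007-04-24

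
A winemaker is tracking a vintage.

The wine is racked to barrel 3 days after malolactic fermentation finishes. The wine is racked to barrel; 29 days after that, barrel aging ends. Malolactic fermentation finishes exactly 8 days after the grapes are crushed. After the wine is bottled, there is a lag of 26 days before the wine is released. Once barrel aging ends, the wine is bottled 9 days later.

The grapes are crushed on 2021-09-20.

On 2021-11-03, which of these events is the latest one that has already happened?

The grapes are crushed: Sep 20, 2021.
Malolactic fermentation finishes: Sep 20, 2021 + 8 days = Sep 28, 2021.
The wine is racked to barrel: Sep 28, 2021 + 3 days = Oct 1, 2021.
Barrel aging ends: Oct 1, 2021 + 29 days = Oct 30, 2021.
The wine is bottled: Oct 30, 2021 + 9 days = Nov 8, 2021.
The wine is released: Nov 8, 2021 + 26 days = Dec 4, 2021.
Nov 3, 2021 falls between when barrel aging ends (Oct 30, 2021) and when the wine is bottled (Nov 8, 2021).

Barrel aging ends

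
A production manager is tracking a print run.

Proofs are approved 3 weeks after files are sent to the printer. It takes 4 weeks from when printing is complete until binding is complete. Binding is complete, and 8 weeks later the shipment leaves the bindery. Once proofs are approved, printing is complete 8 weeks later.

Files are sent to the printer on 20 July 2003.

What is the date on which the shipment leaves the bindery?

28 December 2003

Files are sent to the printer: Jul 20, 2003.
Proofs are approved: Jul 20, 2003 + 3 weeks = Aug 10, 2003.
Printing is complete: Aug 10, 2003 + 8 weeks = Oct 5, 2003.
Binding is complete: Oct 5, 2003 + 4 weeks = Nov 2, 2003.
The shipment leaves the bindery: Nov 2, 2003 + 8 weeks = Dec 28, 2003.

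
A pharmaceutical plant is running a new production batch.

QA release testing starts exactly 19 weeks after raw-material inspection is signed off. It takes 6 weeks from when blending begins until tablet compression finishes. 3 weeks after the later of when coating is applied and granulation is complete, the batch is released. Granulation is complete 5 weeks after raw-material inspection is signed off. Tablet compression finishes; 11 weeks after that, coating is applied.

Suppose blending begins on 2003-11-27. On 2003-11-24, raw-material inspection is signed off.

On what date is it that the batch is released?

Blending begins: Nov 27, 2003.
Tablet compression finishes: Nov 27, 2003 + 6 weeks = Jan 8, 2004.
Coating is applied: Jan 8, 2004 + 11 weeks = Mar 25, 2004.
Raw-material inspection is signed off: Nov 24, 2003.
Granulation is complete: Nov 24, 2003 + 5 weeks = Dec 29, 2003.
Both prerequisites met — coating is applied (Mar 25, 2004), granulation is complete (Dec 29, 2003); the later is Mar 25, 2004.
The batch is released: Mar 25, 2004 + 3 weeks = Apr 15, 2004.

2004-04-15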